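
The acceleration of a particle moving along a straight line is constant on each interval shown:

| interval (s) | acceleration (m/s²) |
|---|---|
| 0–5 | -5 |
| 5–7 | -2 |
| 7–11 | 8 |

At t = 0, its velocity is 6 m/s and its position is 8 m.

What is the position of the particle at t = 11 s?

On each constant-a segment, Δv = aΔt and Δx = v₀Δt + ½aΔt²; chain segment to segment.
0–5 s: v starts 6 m/s; Δx = 6·5 + ½·-5·5² = -32.5 m; v ends -19 m/s.
5–7 s: v starts -19 m/s; Δx = -19·2 + ½·-2·2² = -42 m; v ends -23 m/s.
7–11 s: v starts -23 m/s; Δx = -23·4 + ½·8·4² = -28 m; v ends 9 m/s.
x(11) = 8 + Σ Δx = -94.5 m.

-94.5 m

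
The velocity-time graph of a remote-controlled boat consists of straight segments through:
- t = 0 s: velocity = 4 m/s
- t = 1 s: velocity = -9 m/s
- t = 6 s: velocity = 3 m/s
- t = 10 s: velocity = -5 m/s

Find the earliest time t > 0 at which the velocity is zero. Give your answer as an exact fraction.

t = 4/13 s

v changes sign on 0–1 s (from 4 to -9); the graph is linear there, so v = 0 at t = 0 + (-4)·(1 − 0)/(-9 − 4) = 4/13 s.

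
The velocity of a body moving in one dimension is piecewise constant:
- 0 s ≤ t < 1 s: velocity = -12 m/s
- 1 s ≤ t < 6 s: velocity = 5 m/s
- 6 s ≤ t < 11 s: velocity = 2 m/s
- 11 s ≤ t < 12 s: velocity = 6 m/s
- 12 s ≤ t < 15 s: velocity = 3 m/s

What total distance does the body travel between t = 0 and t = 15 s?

62 m

Distance (not displacement) is the total path length: add the absolute areas under v-t.
0–1 s: |-12| × 1 = 12 m
1–6 s: |5| × 5 = 25 m
6–11 s: |2| × 5 = 10 m
11–12 s: |6| × 1 = 6 m
12–15 s: |3| × 3 = 9 m
Total distance = 62 m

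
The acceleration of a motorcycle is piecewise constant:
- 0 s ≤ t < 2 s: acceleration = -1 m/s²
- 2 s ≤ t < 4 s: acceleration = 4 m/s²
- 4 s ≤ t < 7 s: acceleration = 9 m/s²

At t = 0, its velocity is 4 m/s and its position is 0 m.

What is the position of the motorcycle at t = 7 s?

88.5 m

On each constant-a segment, Δv = aΔt and Δx = v₀Δt + ½aΔt²; chain segment to segment.
0–2 s: v starts 4 m/s; Δx = 4·2 + ½·-1·2² = 6 m; v ends 2 m/s.
2–4 s: v starts 2 m/s; Δx = 2·2 + ½·4·2² = 12 m; v ends 10 m/s.
4–7 s: v starts 10 m/s; Δx = 10·3 + ½·9·3² = 70.5 m; v ends 37 m/s.
x(7) = 0 + Σ Δx = 88.5 m.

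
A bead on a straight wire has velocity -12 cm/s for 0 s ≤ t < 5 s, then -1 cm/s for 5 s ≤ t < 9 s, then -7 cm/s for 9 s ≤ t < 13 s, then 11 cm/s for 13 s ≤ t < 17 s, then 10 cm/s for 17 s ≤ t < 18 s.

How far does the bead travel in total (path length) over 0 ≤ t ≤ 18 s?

Total distance travelled is ∫|v| dt — sum the magnitudes of each area piece.
0–5 s: |-12| × 5 = 60 cm
5–9 s: |-1| × 4 = 4 cm
9–13 s: |-7| × 4 = 28 cm
13–17 s: |11| × 4 = 44 cm
17–18 s: |10| × 1 = 10 cm
Total distance = 146 cm

146 cm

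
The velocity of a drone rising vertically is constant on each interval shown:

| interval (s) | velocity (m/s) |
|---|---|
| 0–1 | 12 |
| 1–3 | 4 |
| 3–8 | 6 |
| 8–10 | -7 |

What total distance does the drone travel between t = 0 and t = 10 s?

64 m

Total distance travelled is ∫|v| dt — sum the magnitudes of each area piece.
0–1 s: |12| × 1 = 12 m
1–3 s: |4| × 2 = 8 m
3–8 s: |6| × 5 = 30 m
8–10 s: |-7| × 2 = 14 m
Total distance = 64 m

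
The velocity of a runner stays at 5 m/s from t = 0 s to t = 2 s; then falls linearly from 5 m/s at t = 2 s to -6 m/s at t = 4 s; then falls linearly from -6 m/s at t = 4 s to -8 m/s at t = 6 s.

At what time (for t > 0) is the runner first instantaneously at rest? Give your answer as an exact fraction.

t = 32/11 s

v changes sign on 2–4 s (from 5 to -6); the graph is linear there, so v = 0 at t = 2 + (-5)·(4 − 2)/(-6 − 5) = 32/11 s.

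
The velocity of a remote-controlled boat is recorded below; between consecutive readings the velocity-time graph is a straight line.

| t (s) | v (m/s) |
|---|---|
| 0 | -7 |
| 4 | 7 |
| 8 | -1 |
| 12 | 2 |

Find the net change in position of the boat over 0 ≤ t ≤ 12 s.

14 m

Displacement is the signed area under the v-t curve.
0–4 s: ½(-7 + 7)(4) = 0 m
4–8 s: ½(7 + -1)(4) = 12 m
8–12 s: ½(-1 + 2)(4) = 2 m
Net displacement = 14 m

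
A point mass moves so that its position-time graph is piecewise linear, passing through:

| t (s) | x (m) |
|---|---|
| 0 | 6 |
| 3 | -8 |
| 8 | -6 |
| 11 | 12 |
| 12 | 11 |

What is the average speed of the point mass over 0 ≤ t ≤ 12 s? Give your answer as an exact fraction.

35/12 m/s

Average speed = (total path length)/(elapsed time); on a piecewise-linear x-t graph the path length is Σ|Δx|.
0–3 s: |Δx| = |-8 − 6| = 14 m
3–8 s: |Δx| = |-6 − -8| = 2 m
8–11 s: |Δx| = |12 − -6| = 18 m
11–12 s: |Δx| = |11 − 12| = 1 m
Total path = 35 m; average speed = 35/12 = 35/12 m/s.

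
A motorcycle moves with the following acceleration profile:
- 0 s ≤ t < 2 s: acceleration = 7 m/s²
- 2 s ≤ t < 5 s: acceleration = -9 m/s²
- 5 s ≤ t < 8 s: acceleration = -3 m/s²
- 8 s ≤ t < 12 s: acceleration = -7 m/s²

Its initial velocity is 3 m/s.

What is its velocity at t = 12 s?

-47 m/s

Δv equals the area under the a-t graph; then v = v₀ + Δv.
0–2 s: 7 × 2 = 14 m/s
2–5 s: -9 × 3 = -27 m/s
5–8 s: -3 × 3 = -9 m/s
8–12 s: -7 × 4 = -28 m/s
Δv = -50 m/s, so v(12) = 3 + (-50) = -47 m/s.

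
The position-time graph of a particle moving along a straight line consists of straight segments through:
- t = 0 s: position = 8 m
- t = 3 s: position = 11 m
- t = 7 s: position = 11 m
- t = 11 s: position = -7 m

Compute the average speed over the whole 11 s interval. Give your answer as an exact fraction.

Average speed = (total path length)/(elapsed time); on a piecewise-linear x-t graph the path length is Σ|Δx|.
0–3 s: |Δx| = |11 − 8| = 3 m
3–7 s: |Δx| = |11 − 11| = 0 m
7–11 s: |Δx| = |-7 − 11| = 18 m
Total path = 21 m; average speed = 21/11 = 21/11 m/s.

21/11 m/s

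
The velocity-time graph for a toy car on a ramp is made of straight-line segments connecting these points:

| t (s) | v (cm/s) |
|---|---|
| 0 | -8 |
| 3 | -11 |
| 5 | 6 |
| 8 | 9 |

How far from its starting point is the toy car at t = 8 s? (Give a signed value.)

Displacement is the signed area under the v-t curve.
0–3 s: ½(-8 + -11)(3) = -28.5 cm
3–5 s: ½(-11 + 6)(2) = -5 cm
5–8 s: ½(6 + 9)(3) = 22.5 cm
Net displacement = -11 cm

-11 cm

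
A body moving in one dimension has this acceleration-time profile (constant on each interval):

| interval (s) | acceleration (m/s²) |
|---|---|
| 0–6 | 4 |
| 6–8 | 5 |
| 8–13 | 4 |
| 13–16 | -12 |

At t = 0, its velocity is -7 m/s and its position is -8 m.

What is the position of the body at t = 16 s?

338 m

On each constant-a segment, Δv = aΔt and Δx = v₀Δt + ½aΔt²; chain segment to segment.
0–6 s: v starts -7 m/s; Δx = -7·6 + ½·4·6² = 30 m; v ends 17 m/s.
6–8 s: v starts 17 m/s; Δx = 17·2 + ½·5·2² = 44 m; v ends 27 m/s.
8–13 s: v starts 27 m/s; Δx = 27·5 + ½·4·5² = 185 m; v ends 47 m/s.
13–16 s: v starts 47 m/s; Δx = 47·3 + ½·-12·3² = 87 m; v ends 11 m/s.
x(16) = -8 + Σ Δx = 338 m.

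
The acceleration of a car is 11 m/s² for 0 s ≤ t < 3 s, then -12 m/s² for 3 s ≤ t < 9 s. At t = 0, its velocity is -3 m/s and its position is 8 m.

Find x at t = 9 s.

12.5 m

On each constant-a segment, Δv = aΔt and Δx = v₀Δt + ½aΔt²; chain segment to segment.
0–3 s: v starts -3 m/s; Δx = -3·3 + ½·11·3² = 40.5 m; v ends 30 m/s.
3–9 s: v starts 30 m/s; Δx = 30·6 + ½·-12·6² = -36 m; v ends -42 m/s.
x(9) = 8 + Σ Δx = 12.5 m.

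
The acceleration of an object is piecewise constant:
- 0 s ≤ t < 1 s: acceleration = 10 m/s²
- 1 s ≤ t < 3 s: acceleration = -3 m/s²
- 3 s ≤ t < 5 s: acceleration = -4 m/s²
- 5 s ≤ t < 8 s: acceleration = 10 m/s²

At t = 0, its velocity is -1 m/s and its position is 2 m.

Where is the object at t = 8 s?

On each constant-a segment, Δv = aΔt and Δx = v₀Δt + ½aΔt²; chain segment to segment.
0–1 s: v starts -1 m/s; Δx = -1·1 + ½·10·1² = 4 m; v ends 9 m/s.
1–3 s: v starts 9 m/s; Δx = 9·2 + ½·-3·2² = 12 m; v ends 3 m/s.
3–5 s: v starts 3 m/s; Δx = 3·2 + ½·-4·2² = -2 m; v ends -5 m/s.
5–8 s: v starts -5 m/s; Δx = -5·3 + ½·10·3² = 30 m; v ends 25 m/s.
x(8) = 2 + Σ Δx = 46 m.

46 m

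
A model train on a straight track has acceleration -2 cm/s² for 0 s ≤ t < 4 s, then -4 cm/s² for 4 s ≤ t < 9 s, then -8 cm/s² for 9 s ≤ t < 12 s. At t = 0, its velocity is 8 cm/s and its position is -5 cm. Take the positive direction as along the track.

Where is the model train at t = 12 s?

On each constant-a segment, Δv = aΔt and Δx = v₀Δt + ½aΔt²; chain segment to segment.
0–4 s: v starts 8 cm/s; Δx = 8·4 + ½·-2·4² = 16 cm; v ends 0 cm/s.
4–9 s: v starts 0 cm/s; Δx = 0·5 + ½·-4·5² = -50 cm; v ends -20 cm/s.
9–12 s: v starts -20 cm/s; Δx = -20·3 + ½·-8·3² = -96 cm; v ends -44 cm/s.
x(12) = -5 + Σ Δx = -135 cm.

-135 cm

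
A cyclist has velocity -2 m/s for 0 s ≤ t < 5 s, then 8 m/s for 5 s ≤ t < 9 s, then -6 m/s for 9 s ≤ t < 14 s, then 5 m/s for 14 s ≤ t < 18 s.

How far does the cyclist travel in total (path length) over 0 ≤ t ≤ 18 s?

92 m

Distance (not displacement) is the total path length: add the absolute areas under v-t.
0–5 s: |-2| × 5 = 10 m
5–9 s: |8| × 4 = 32 m
9–14 s: |-6| × 5 = 30 m
14–18 s: |5| × 4 = 20 m
Total distance = 92 m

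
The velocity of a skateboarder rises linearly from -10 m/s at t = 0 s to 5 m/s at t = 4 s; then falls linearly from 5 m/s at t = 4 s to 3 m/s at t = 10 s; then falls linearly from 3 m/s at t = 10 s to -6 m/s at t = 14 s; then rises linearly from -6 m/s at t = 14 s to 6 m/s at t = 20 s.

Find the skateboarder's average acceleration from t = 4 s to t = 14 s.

-1.1 m/s²

Average acceleration = Δv/Δt = (-6 − 5)/(14 − 4) = -1.1 m/s².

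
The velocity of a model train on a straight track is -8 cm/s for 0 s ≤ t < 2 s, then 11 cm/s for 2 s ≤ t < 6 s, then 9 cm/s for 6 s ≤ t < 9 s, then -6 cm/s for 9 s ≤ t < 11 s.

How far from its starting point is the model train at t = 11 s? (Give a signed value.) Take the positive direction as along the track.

Net displacement equals the area under the velocity-time graph (areas below the axis count negative).
0–2 s: -8 × 2 = -16 cm
2–6 s: 11 × 4 = 44 cm
6–9 s: 9 × 3 = 27 cm
9–11 s: -6 × 2 = -12 cm
Net displacement = 43 cm

43 cm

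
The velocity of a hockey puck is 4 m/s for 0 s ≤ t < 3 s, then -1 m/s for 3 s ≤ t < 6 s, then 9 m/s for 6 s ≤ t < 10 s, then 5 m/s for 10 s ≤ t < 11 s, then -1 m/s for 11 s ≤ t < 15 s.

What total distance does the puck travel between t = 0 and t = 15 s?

Total distance travelled is ∫|v| dt — sum the magnitudes of each area piece.
0–3 s: |4| × 3 = 12 m
3–6 s: |-1| × 3 = 3 m
6–10 s: |9| × 4 = 36 m
10–11 s: |5| × 1 = 5 m
11–15 s: |-1| × 4 = 4 m
Total distance = 60 m

60 m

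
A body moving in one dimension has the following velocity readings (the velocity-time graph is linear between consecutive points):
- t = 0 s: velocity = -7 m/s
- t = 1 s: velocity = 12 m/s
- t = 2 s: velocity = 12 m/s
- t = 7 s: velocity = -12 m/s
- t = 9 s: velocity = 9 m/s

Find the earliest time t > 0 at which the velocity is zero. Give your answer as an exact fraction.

v changes sign on 0–1 s (from -7 to 12); the graph is linear there, so v = 0 at t = 0 + (7)·(1 − 0)/(12 − -7) = 7/19 s.

t = 7/19 s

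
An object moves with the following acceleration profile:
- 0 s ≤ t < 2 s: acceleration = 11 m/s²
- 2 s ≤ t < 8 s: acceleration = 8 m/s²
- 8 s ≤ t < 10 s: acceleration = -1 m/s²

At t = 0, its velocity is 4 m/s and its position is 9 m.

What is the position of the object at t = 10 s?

On each constant-a segment, Δv = aΔt and Δx = v₀Δt + ½aΔt²; chain segment to segment.
0–2 s: v starts 4 m/s; Δx = 4·2 + ½·11·2² = 30 m; v ends 26 m/s.
2–8 s: v starts 26 m/s; Δx = 26·6 + ½·8·6² = 300 m; v ends 74 m/s.
8–10 s: v starts 74 m/s; Δx = 74·2 + ½·-1·2² = 146 m; v ends 72 m/s.
x(10) = 9 + Σ Δx = 485 m.

485 m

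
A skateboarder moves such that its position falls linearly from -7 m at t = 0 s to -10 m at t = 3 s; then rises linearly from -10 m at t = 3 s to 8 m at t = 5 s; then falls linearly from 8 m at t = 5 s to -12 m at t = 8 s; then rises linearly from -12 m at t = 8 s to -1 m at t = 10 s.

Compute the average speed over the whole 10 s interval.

5.2 m/s

Average speed = (total path length)/(elapsed time); on a piecewise-linear x-t graph the path length is Σ|Δx|.
0–3 s: |Δx| = |-10 − -7| = 3 m
3–5 s: |Δx| = |8 − -10| = 18 m
5–8 s: |Δx| = |-12 − 8| = 20 m
8–10 s: |Δx| = |-1 − -12| = 11 m
Total path = 52 m; average speed = 52/10 = 5.2 m/s.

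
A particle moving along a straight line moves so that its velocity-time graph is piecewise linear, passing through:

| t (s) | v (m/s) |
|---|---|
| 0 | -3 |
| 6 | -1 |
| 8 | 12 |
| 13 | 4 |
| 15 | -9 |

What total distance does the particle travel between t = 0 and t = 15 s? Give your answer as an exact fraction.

918/13 m

Total distance travelled is ∫|v| dt — sum the magnitudes of each area piece.
0–6 s: |½(-3 + -1)(6)| = 12 m
6–8 s: v = 0 at t = 80/13 s; triangle areas 1/13 + 144/13 = 145/13 m
8–13 s: |½(12 + 4)(5)| = 40 m
13–15 s: v = 0 at t = 177/13 s; triangle areas 16/13 + 81/13 = 97/13 m
Total distance = 918/13 m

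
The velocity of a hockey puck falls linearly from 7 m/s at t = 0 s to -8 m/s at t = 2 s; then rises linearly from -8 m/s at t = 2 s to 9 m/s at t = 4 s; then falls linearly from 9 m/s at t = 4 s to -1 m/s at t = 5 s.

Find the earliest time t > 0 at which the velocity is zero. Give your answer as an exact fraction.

v changes sign on 0–2 s (from 7 to -8); the graph is linear there, so v = 0 at t = 0 + (-7)·(2 − 0)/(-8 − 7) = 14/15 s.

t = 14/15 s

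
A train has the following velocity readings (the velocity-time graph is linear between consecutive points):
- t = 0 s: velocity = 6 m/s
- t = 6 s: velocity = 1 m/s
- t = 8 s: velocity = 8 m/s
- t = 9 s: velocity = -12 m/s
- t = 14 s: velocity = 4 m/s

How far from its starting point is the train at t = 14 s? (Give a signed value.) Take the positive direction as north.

Displacement is the signed area under the v-t curve.
0–6 s: ½(6 + 1)(6) = 21 m
6–8 s: ½(1 + 8)(2) = 9 m
8–9 s: ½(8 + -12)(1) = -2 m
9–14 s: ½(-12 + 4)(5) = -20 m
Net displacement = 8 m

8 m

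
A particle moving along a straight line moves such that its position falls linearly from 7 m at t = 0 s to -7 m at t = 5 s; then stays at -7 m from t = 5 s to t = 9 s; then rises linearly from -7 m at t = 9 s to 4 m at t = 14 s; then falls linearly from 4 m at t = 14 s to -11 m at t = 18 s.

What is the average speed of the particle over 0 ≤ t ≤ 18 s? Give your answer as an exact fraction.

20/9 m/s

Average speed = (total path length)/(elapsed time); on a piecewise-linear x-t graph the path length is Σ|Δx|.
0–5 s: |Δx| = |-7 − 7| = 14 m
5–9 s: |Δx| = |-7 − -7| = 0 m
9–14 s: |Δx| = |4 − -7| = 11 m
14–18 s: |Δx| = |-11 − 4| = 15 m
Total path = 40 m; average speed = 40/18 = 20/9 m/s.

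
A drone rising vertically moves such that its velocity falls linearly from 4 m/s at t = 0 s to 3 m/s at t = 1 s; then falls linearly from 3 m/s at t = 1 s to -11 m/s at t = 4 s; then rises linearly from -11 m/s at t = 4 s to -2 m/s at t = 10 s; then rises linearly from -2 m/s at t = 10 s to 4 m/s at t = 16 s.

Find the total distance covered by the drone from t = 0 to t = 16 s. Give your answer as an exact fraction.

Distance (not displacement) is the total path length: add the absolute areas under v-t.
0–1 s: |½(4 + 3)(1)| = 3.5 m
1–4 s: v = 0 at t = 23/14 s; triangle areas 27/28 + 363/28 = 195/14 m
4–10 s: |½(-11 + -2)(6)| = 39 m
10–16 s: v = 0 at t = 12 s; triangle areas 2 + 8 = 10 m
Total distance = 465/7 m

465/7 m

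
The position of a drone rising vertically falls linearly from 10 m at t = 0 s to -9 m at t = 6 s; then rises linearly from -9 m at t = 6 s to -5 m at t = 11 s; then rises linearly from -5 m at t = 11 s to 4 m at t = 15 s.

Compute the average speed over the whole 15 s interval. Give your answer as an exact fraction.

32/15 m/s

Average speed = (total path length)/(elapsed time); on a piecewise-linear x-t graph the path length is Σ|Δx|.
0–6 s: |Δx| = |-9 − 10| = 19 m
6–11 s: |Δx| = |-5 − -9| = 4 m
11–15 s: |Δx| = |4 − -5| = 9 m
Total path = 32 m; average speed = 32/15 = 32/15 m/s.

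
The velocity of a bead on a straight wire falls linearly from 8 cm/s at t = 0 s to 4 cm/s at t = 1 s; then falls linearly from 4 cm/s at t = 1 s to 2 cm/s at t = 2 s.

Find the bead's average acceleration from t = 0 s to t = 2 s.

Average acceleration = Δv/Δt = (2 − 8)/(2 − 0) = -3 cm/s².

-3 cm/s²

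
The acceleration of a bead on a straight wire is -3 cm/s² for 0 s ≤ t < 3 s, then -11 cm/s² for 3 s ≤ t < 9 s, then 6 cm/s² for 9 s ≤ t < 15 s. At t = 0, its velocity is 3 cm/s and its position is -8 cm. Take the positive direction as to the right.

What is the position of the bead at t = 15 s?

-570.5 cm

On each constant-a segment, Δv = aΔt and Δx = v₀Δt + ½aΔt²; chain segment to segment.
0–3 s: v starts 3 cm/s; Δx = 3·3 + ½·-3·3² = -4.5 cm; v ends -6 cm/s.
3–9 s: v starts -6 cm/s; Δx = -6·6 + ½·-11·6² = -234 cm; v ends -72 cm/s.
9–15 s: v starts -72 cm/s; Δx = -72·6 + ½·6·6² = -324 cm; v ends -36 cm/s.
x(15) = -8 + Σ Δx = -570.5 cm.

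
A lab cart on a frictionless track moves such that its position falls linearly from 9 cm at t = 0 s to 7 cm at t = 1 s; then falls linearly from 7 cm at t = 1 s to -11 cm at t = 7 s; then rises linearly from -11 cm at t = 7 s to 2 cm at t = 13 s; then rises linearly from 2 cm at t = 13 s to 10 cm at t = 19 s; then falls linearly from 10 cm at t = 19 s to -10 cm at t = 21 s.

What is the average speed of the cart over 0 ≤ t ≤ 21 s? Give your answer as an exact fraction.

61/21 cm/s

Average speed = (total path length)/(elapsed time); on a piecewise-linear x-t graph the path length is Σ|Δx|.
0–1 s: |Δx| = |7 − 9| = 2 cm
1–7 s: |Δx| = |-11 − 7| = 18 cm
7–13 s: |Δx| = |2 − -11| = 13 cm
13–19 s: |Δx| = |10 − 2| = 8 cm
19–21 s: |Δx| = |-10 − 10| = 20 cm
Total path = 61 cm; average speed = 61/21 = 61/21 cm/s.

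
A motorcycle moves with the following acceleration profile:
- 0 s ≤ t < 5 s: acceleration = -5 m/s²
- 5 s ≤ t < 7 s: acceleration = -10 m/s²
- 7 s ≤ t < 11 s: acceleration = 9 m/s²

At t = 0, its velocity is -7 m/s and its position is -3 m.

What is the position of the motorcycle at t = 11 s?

-320.5 m

On each constant-a segment, Δv = aΔt and Δx = v₀Δt + ½aΔt²; chain segment to segment.
0–5 s: v starts -7 m/s; Δx = -7·5 + ½·-5·5² = -97.5 m; v ends -32 m/s.
5–7 s: v starts -32 m/s; Δx = -32·2 + ½·-10·2² = -84 m; v ends -52 m/s.
7–11 s: v starts -52 m/s; Δx = -52·4 + ½·9·4² = -136 m; v ends -16 m/s.
x(11) = -3 + Σ Δx = -320.5 m.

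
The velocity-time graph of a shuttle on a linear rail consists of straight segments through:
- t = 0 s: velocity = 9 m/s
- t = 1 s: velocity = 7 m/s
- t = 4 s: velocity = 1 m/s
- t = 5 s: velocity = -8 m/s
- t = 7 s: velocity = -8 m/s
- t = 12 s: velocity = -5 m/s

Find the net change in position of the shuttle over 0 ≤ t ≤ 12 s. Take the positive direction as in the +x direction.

-32 m

Net displacement equals the area under the velocity-time graph (areas below the axis count negative).
0–1 s: ½(9 + 7)(1) = 8 m
1–4 s: ½(7 + 1)(3) = 12 m
4–5 s: ½(1 + -8)(1) = -3.5 m
5–7 s: -8 × 2 = -16 m
7–12 s: ½(-8 + -5)(5) = -32.5 m
Net displacement = -32 m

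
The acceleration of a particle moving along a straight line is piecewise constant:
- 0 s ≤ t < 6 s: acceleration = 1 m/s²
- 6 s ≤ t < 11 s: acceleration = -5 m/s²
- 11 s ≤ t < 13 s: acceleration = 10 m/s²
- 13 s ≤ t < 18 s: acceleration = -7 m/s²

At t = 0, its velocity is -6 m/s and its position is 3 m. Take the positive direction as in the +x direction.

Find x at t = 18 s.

-220 m

On each constant-a segment, Δv = aΔt and Δx = v₀Δt + ½aΔt²; chain segment to segment.
0–6 s: v starts -6 m/s; Δx = -6·6 + ½·1·6² = -18 m; v ends 0 m/s.
6–11 s: v starts 0 m/s; Δx = 0·5 + ½·-5·5² = -62.5 m; v ends -25 m/s.
11–13 s: v starts -25 m/s; Δx = -25·2 + ½·10·2² = -30 m; v ends -5 m/s.
13–18 s: v starts -5 m/s; Δx = -5·5 + ½·-7·5² = -112.5 m; v ends -40 m/s.
x(18) = 3 + Σ Δx = -220 m.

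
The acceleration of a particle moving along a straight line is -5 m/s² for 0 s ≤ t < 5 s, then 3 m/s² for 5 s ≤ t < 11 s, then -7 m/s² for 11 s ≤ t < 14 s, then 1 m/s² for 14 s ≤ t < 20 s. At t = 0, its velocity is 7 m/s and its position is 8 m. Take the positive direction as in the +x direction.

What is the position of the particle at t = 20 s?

On each constant-a segment, Δv = aΔt and Δx = v₀Δt + ½aΔt²; chain segment to segment.
0–5 s: v starts 7 m/s; Δx = 7·5 + ½·-5·5² = -27.5 m; v ends -18 m/s.
5–11 s: v starts -18 m/s; Δx = -18·6 + ½·3·6² = -54 m; v ends 0 m/s.
11–14 s: v starts 0 m/s; Δx = 0·3 + ½·-7·3² = -31.5 m; v ends -21 m/s.
14–20 s: v starts -21 m/s; Δx = -21·6 + ½·1·6² = -108 m; v ends -15 m/s.
x(20) = 8 + Σ Δx = -213 m.

-213 m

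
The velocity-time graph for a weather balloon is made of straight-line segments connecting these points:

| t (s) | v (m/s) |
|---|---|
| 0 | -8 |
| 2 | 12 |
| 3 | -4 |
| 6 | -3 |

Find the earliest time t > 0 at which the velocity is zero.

v changes sign on 0–2 s (from -8 to 12); the graph is linear there, so v = 0 at t = 0 + (8)·(2 − 0)/(12 − -8) = 0.8 s.

t = 0.8 s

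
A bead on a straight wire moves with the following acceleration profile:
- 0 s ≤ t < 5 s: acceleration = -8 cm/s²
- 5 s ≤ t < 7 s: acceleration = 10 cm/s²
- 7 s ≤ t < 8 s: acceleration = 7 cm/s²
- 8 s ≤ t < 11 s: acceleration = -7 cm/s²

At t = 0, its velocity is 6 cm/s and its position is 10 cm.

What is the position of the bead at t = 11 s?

On each constant-a segment, Δv = aΔt and Δx = v₀Δt + ½aΔt²; chain segment to segment.
0–5 s: v starts 6 cm/s; Δx = 6·5 + ½·-8·5² = -70 cm; v ends -34 cm/s.
5–7 s: v starts -34 cm/s; Δx = -34·2 + ½·10·2² = -48 cm; v ends -14 cm/s.
7–8 s: v starts -14 cm/s; Δx = -14·1 + ½·7·1² = -10.5 cm; v ends -7 cm/s.
8–11 s: v starts -7 cm/s; Δx = -7·3 + ½·-7·3² = -52.5 cm; v ends -28 cm/s.
x(11) = 10 + Σ Δx = -171 cm.

-171 cm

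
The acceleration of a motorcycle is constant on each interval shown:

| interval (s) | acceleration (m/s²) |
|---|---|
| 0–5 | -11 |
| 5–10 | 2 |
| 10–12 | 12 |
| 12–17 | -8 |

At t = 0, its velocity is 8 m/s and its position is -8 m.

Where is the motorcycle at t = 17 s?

On each constant-a segment, Δv = aΔt and Δx = v₀Δt + ½aΔt²; chain segment to segment.
0–5 s: v starts 8 m/s; Δx = 8·5 + ½·-11·5² = -97.5 m; v ends -47 m/s.
5–10 s: v starts -47 m/s; Δx = -47·5 + ½·2·5² = -210 m; v ends -37 m/s.
10–12 s: v starts -37 m/s; Δx = -37·2 + ½·12·2² = -50 m; v ends -13 m/s.
12–17 s: v starts -13 m/s; Δx = -13·5 + ½·-8·5² = -165 m; v ends -53 m/s.
x(17) = -8 + Σ Δx = -530.5 m.

-530.5 m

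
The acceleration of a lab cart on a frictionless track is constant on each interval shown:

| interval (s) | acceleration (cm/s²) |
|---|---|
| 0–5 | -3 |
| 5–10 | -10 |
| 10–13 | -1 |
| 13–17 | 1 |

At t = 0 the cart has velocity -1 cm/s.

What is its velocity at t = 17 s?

-65 cm/s

Δv equals the area under the a-t graph; then v = v₀ + Δv.
0–5 s: -3 × 5 = -15 cm/s
5–10 s: -10 × 5 = -50 cm/s
10–13 s: -1 × 3 = -3 cm/s
13–17 s: 1 × 4 = 4 cm/s
Δv = -64 cm/s, so v(17) = -1 + (-64) = -65 cm/s.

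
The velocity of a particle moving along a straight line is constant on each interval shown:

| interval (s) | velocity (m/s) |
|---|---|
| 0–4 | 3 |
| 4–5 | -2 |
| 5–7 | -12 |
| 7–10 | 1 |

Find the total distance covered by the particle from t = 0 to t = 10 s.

Total distance travelled is ∫|v| dt — sum the magnitudes of each area piece.
0–4 s: |3| × 4 = 12 m
4–5 s: |-2| × 1 = 2 m
5–7 s: |-12| × 2 = 24 m
7–10 s: |1| × 3 = 3 m
Total distance = 41 m

41 m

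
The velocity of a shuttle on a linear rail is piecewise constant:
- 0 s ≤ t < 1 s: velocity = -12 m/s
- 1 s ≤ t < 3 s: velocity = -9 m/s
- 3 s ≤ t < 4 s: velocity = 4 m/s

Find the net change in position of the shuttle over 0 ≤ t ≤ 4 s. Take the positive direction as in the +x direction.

Net displacement equals the area under the velocity-time graph (areas below the axis count negative).
0–1 s: -12 × 1 = -12 m
1–3 s: -9 × 2 = -18 m
3–4 s: 4 × 1 = 4 m
Net displacement = -26 m

-26 m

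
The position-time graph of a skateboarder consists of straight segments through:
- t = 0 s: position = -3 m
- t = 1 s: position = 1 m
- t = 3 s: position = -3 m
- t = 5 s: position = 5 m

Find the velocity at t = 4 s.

Velocity is the slope of the x-t graph on 3–5 s: (5 − -3)/(5 − 3) = 4 m/s.

4 m/s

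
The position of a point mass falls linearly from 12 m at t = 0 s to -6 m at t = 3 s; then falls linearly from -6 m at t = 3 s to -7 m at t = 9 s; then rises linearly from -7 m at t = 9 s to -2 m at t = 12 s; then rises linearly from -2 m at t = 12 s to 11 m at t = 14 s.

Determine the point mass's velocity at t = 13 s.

6.5 m/s

Velocity is the slope of the x-t graph on 12–14 s: (11 − -2)/(14 − 12) = 6.5 m/s.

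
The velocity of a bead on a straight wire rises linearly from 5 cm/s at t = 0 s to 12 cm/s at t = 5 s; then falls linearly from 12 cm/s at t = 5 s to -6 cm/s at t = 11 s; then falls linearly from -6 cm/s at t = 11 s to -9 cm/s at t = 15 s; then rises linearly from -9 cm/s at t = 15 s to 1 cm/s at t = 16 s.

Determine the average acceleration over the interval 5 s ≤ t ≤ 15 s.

-2.1 cm/s²

Average acceleration = Δv/Δt = (-9 − 12)/(15 − 5) = -2.1 cm/s².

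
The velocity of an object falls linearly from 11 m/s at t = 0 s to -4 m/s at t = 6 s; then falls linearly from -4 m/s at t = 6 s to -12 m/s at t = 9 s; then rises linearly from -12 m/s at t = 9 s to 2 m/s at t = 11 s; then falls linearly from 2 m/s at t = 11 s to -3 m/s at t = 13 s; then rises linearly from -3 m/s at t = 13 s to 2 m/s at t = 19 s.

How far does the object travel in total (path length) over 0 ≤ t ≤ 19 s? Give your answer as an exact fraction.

2533/35 m

Distance (not displacement) is the total path length: add the absolute areas under v-t.
0–6 s: v = 0 at t = 4.4 s; triangle areas 24.2 + 3.2 = 27.4 m
6–9 s: |½(-4 + -12)(3)| = 24 m
9–11 s: v = 0 at t = 75/7 s; triangle areas 72/7 + 2/7 = 74/7 m
11–13 s: v = 0 at t = 11.8 s; triangle areas 0.8 + 1.8 = 2.6 m
13–19 s: v = 0 at t = 16.6 s; triangle areas 5.4 + 2.4 = 7.8 m
Total distance = 2533/35 m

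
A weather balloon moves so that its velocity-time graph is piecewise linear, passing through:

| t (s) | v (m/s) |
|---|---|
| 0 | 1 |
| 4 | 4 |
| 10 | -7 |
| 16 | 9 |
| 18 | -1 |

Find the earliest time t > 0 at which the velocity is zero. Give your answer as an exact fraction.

v changes sign on 4–10 s (from 4 to -7); the graph is linear there, so v = 0 at t = 4 + (-4)·(10 − 4)/(-7 − 4) = 68/11 s.

t = 68/11 s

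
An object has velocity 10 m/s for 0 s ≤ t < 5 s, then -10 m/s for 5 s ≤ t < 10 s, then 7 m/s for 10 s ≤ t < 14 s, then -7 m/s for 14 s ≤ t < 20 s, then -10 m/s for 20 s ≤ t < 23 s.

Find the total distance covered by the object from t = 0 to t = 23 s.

Distance (not displacement) is the total path length: add the absolute areas under v-t.
0–5 s: |10| × 5 = 50 m
5–10 s: |-10| × 5 = 50 m
10–14 s: |7| × 4 = 28 m
14–20 s: |-7| × 6 = 42 m
20–23 s: |-10| × 3 = 30 m
Total distance = 200 m

200 m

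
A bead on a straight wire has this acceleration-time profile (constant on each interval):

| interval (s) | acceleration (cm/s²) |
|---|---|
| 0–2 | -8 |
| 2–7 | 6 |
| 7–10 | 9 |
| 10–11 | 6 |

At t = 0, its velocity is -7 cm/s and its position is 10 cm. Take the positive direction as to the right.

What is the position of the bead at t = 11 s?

On each constant-a segment, Δv = aΔt and Δx = v₀Δt + ½aΔt²; chain segment to segment.
0–2 s: v starts -7 cm/s; Δx = -7·2 + ½·-8·2² = -30 cm; v ends -23 cm/s.
2–7 s: v starts -23 cm/s; Δx = -23·5 + ½·6·5² = -40 cm; v ends 7 cm/s.
7–10 s: v starts 7 cm/s; Δx = 7·3 + ½·9·3² = 61.5 cm; v ends 34 cm/s.
10–11 s: v starts 34 cm/s; Δx = 34·1 + ½·6·1² = 37 cm; v ends 40 cm/s.
x(11) = 10 + Σ Δx = 38.5 cm.

38.5 cm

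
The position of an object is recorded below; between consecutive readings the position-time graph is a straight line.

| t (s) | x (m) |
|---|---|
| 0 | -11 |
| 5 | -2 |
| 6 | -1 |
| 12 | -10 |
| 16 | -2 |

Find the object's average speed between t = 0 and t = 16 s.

Average speed = (total path length)/(elapsed time); on a piecewise-linear x-t graph the path length is Σ|Δx|.
0–5 s: |Δx| = |-2 − -11| = 9 m
5–6 s: |Δx| = |-1 − -2| = 1 m
6–12 s: |Δx| = |-10 − -1| = 9 m
12–16 s: |Δx| = |-2 − -10| = 8 m
Total path = 27 m; average speed = 27/16 = 1.6875 m/s.

1.6875 m/s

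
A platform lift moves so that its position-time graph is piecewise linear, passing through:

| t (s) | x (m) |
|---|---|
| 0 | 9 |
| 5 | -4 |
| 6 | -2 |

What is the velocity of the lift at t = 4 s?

-2.6 m/s

Velocity is the slope of the x-t graph on 0–5 s: (-4 − 9)/(5 − 0) = -2.6 m/s.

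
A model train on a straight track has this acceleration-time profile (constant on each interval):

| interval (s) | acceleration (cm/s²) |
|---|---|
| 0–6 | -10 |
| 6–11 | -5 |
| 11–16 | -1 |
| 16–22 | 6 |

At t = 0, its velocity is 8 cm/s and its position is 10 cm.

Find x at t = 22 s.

-1226 cm

On each constant-a segment, Δv = aΔt and Δx = v₀Δt + ½aΔt²; chain segment to segment.
0–6 s: v starts 8 cm/s; Δx = 8·6 + ½·-10·6² = -132 cm; v ends -52 cm/s.
6–11 s: v starts -52 cm/s; Δx = -52·5 + ½·-5·5² = -322.5 cm; v ends -77 cm/s.
11–16 s: v starts -77 cm/s; Δx = -77·5 + ½·-1·5² = -397.5 cm; v ends -82 cm/s.
16–22 s: v starts -82 cm/s; Δx = -82·6 + ½·6·6² = -384 cm; v ends -46 cm/s.
x(22) = 10 + Σ Δx = -1226 cm.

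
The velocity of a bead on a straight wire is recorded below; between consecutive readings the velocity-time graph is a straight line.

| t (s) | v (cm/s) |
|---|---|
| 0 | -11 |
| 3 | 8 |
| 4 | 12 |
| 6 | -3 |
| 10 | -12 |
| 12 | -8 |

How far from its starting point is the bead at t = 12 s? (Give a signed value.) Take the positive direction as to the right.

Net displacement equals the area under the velocity-time graph (areas below the axis count negative).
0–3 s: ½(-11 + 8)(3) = -4.5 cm
3–4 s: ½(8 + 12)(1) = 10 cm
4–6 s: ½(12 + -3)(2) = 9 cm
6–10 s: ½(-3 + -12)(4) = -30 cm
10–12 s: ½(-12 + -8)(2) = -20 cm
Net displacement = -35.5 cm

-35.5 cm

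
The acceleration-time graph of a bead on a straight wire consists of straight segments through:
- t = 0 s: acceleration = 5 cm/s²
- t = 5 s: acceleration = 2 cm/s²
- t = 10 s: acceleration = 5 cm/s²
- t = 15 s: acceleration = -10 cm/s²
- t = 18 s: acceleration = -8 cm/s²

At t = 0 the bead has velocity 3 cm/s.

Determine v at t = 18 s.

Δv equals the area under the a-t graph; then v = v₀ + Δv.
0–5 s: ½(5 + 2)(5) = 17.5 cm/s
5–10 s: ½(2 + 5)(5) = 17.5 cm/s
10–15 s: ½(5 + -10)(5) = -12.5 cm/s
15–18 s: ½(-10 + -8)(3) = -27 cm/s
Δv = -4.5 cm/s, so v(18) = 3 + (-4.5) = -1.5 cm/s.

-1.5 cm/s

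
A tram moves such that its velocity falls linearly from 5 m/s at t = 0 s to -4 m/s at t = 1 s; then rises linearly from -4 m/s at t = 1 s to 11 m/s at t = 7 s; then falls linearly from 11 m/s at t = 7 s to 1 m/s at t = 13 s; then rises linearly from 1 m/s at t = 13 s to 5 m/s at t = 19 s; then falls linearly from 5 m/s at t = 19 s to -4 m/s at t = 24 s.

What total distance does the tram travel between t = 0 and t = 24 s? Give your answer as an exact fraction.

1426/15 m

Total distance travelled is ∫|v| dt — sum the magnitudes of each area piece.
0–1 s: v = 0 at t = 5/9 s; triangle areas 25/18 + 8/9 = 41/18 m
1–7 s: v = 0 at t = 2.6 s; triangle areas 3.2 + 24.2 = 27.4 m
7–13 s: |½(11 + 1)(6)| = 36 m
13–19 s: |½(1 + 5)(6)| = 18 m
19–24 s: v = 0 at t = 196/9 s; triangle areas 125/18 + 40/9 = 205/18 m
Total distance = 1426/15 m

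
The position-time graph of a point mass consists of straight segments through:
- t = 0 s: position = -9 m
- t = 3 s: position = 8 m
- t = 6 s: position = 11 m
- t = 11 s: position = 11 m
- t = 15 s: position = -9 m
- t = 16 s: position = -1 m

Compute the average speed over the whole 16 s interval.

Average speed = (total path length)/(elapsed time); on a piecewise-linear x-t graph the path length is Σ|Δx|.
0–3 s: |Δx| = |8 − -9| = 17 m
3–6 s: |Δx| = |11 − 8| = 3 m
6–11 s: |Δx| = |11 − 11| = 0 m
11–15 s: |Δx| = |-9 − 11| = 20 m
15–16 s: |Δx| = |-1 − -9| = 8 m
Total path = 48 m; average speed = 48/16 = 3 m/s.

3 m/s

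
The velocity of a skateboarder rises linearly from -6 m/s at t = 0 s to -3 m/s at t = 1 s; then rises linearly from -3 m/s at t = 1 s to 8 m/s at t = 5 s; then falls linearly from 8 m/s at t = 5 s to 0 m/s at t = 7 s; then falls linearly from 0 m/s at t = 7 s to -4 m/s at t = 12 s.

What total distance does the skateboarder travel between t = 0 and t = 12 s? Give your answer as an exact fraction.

Distance (not displacement) is the total path length: add the absolute areas under v-t.
0–1 s: |½(-6 + -3)(1)| = 4.5 m
1–5 s: v = 0 at t = 23/11 s; triangle areas 18/11 + 128/11 = 146/11 m
5–7 s: |½(8 + 0)(2)| = 8 m
7–12 s: |½(0 + -4)(5)| = 10 m
Total distance = 787/22 m

787/22 m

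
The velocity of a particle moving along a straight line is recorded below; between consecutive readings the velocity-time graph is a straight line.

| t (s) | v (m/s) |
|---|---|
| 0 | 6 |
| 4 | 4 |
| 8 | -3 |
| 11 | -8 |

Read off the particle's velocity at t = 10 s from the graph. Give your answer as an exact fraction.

-19/3 m/s

On 8–11 s the graph is linear from -3 to -8 m/s: v(10) = -3 + (-8 − -3)·(10 − 8)/(11 − 8) = -19/3 m/s.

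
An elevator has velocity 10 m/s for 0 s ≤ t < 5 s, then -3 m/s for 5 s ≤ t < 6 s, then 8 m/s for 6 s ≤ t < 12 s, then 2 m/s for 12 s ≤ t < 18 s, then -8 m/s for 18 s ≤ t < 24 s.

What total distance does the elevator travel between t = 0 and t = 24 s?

161 m

Distance (not displacement) is the total path length: add the absolute areas under v-t.
0–5 s: |10| × 5 = 50 m
5–6 s: |-3| × 1 = 3 m
6–12 s: |8| × 6 = 48 m
12–18 s: |2| × 6 = 12 m
18–24 s: |-8| × 6 = 48 m
Total distance = 161 m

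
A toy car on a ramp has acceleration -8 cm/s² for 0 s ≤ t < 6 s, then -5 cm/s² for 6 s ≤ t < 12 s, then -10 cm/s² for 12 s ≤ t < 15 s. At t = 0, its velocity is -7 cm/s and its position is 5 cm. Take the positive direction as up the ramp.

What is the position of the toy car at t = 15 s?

On each constant-a segment, Δv = aΔt and Δx = v₀Δt + ½aΔt²; chain segment to segment.
0–6 s: v starts -7 cm/s; Δx = -7·6 + ½·-8·6² = -186 cm; v ends -55 cm/s.
6–12 s: v starts -55 cm/s; Δx = -55·6 + ½·-5·6² = -420 cm; v ends -85 cm/s.
12–15 s: v starts -85 cm/s; Δx = -85·3 + ½·-10·3² = -300 cm; v ends -115 cm/s.
x(15) = 5 + Σ Δx = -901 cm.

-901 cm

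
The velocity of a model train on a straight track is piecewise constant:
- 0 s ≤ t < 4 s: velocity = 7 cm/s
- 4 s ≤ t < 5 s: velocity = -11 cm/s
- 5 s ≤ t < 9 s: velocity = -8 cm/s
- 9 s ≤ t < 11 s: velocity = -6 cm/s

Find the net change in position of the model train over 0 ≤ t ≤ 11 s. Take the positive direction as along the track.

-27 cm

Displacement is the signed area under the v-t curve.
0–4 s: 7 × 4 = 28 cm
4–5 s: -11 × 1 = -11 cm
5–9 s: -8 × 4 = -32 cm
9–11 s: -6 × 2 = -12 cm
Net displacement = -27 cm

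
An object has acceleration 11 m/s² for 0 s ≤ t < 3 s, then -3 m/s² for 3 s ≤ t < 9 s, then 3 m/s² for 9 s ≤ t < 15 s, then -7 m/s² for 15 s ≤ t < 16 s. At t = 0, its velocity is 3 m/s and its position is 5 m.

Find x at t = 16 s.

420 m

On each constant-a segment, Δv = aΔt and Δx = v₀Δt + ½aΔt²; chain segment to segment.
0–3 s: v starts 3 m/s; Δx = 3·3 + ½·11·3² = 58.5 m; v ends 36 m/s.
3–9 s: v starts 36 m/s; Δx = 36·6 + ½·-3·6² = 162 m; v ends 18 m/s.
9–15 s: v starts 18 m/s; Δx = 18·6 + ½·3·6² = 162 m; v ends 36 m/s.
15–16 s: v starts 36 m/s; Δx = 36·1 + ½·-7·1² = 32.5 m; v ends 29 m/s.
x(16) = 5 + Σ Δx = 420 m.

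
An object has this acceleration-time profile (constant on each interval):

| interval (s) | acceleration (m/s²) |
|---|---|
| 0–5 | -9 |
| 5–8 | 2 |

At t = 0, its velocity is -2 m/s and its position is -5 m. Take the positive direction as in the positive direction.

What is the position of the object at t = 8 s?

On each constant-a segment, Δv = aΔt and Δx = v₀Δt + ½aΔt²; chain segment to segment.
0–5 s: v starts -2 m/s; Δx = -2·5 + ½·-9·5² = -122.5 m; v ends -47 m/s.
5–8 s: v starts -47 m/s; Δx = -47·3 + ½·2·3² = -132 m; v ends -41 m/s.
x(8) = -5 + Σ Δx = -259.5 m.

-259.5 m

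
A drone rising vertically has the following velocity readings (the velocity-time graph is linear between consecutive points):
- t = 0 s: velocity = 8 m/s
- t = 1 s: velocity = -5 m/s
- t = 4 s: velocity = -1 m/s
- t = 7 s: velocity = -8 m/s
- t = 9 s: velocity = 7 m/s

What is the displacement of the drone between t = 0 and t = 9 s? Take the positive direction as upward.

-22 m

Net displacement equals the area under the velocity-time graph (areas below the axis count negative).
0–1 s: ½(8 + -5)(1) = 1.5 m
1–4 s: ½(-5 + -1)(3) = -9 m
4–7 s: ½(-1 + -8)(3) = -13.5 m
7–9 s: ½(-8 + 7)(2) = -1 m
Net displacement = -22 m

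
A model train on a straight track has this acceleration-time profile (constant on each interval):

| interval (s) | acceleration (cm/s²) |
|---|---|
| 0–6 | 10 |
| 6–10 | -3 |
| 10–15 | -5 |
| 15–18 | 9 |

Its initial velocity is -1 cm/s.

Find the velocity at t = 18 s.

Δv equals the area under the a-t graph; then v = v₀ + Δv.
0–6 s: 10 × 6 = 60 cm/s
6–10 s: -3 × 4 = -12 cm/s
10–15 s: -5 × 5 = -25 cm/s
15–18 s: 9 × 3 = 27 cm/s
Δv = 50 cm/s, so v(18) = -1 + (50) = 49 cm/s.

49 cm/s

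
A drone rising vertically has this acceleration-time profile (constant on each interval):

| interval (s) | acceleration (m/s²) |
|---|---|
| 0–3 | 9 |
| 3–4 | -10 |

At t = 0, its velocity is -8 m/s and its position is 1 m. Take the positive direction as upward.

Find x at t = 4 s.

On each constant-a segment, Δv = aΔt and Δx = v₀Δt + ½aΔt²; chain segment to segment.
0–3 s: v starts -8 m/s; Δx = -8·3 + ½·9·3² = 16.5 m; v ends 19 m/s.
3–4 s: v starts 19 m/s; Δx = 19·1 + ½·-10·1² = 14 m; v ends 9 m/s.
x(4) = 1 + Σ Δx = 31.5 m.

31.5 m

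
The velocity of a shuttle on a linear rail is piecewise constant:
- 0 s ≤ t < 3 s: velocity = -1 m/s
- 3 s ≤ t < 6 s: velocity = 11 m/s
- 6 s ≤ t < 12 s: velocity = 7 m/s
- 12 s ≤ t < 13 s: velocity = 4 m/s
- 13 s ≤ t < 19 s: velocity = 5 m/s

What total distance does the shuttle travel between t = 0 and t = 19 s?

112 m

Total distance travelled is ∫|v| dt — sum the magnitudes of each area piece.
0–3 s: |-1| × 3 = 3 m
3–6 s: |11| × 3 = 33 m
6–12 s: |7| × 6 = 42 m
12–13 s: |4| × 1 = 4 m
13–19 s: |5| × 6 = 30 m
Total distance = 112 m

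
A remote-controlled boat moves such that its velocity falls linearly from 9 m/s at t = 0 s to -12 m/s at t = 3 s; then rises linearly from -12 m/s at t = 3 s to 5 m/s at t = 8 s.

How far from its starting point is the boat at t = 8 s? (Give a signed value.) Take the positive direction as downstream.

Net displacement equals the area under the velocity-time graph (areas below the axis count negative).
0–3 s: ½(9 + -12)(3) = -4.5 m
3–8 s: ½(-12 + 5)(5) = -17.5 m
Net displacement = -22 m

-22 m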